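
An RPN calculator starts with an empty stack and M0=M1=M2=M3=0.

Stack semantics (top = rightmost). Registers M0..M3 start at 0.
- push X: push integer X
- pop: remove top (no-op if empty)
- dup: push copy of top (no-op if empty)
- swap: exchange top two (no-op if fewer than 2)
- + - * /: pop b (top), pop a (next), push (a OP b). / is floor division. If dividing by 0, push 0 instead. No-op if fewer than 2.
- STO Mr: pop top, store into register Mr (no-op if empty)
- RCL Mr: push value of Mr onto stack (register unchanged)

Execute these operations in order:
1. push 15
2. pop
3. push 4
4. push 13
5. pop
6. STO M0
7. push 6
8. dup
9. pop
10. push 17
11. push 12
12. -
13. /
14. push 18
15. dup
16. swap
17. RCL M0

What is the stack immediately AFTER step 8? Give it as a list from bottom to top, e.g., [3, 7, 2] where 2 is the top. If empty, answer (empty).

After op 1 (push 15): stack=[15] mem=[0,0,0,0]
After op 2 (pop): stack=[empty] mem=[0,0,0,0]
After op 3 (push 4): stack=[4] mem=[0,0,0,0]
After op 4 (push 13): stack=[4,13] mem=[0,0,0,0]
After op 5 (pop): stack=[4] mem=[0,0,0,0]
After op 6 (STO M0): stack=[empty] mem=[4,0,0,0]
After op 7 (push 6): stack=[6] mem=[4,0,0,0]
After op 8 (dup): stack=[6,6] mem=[4,0,0,0]

[6, 6]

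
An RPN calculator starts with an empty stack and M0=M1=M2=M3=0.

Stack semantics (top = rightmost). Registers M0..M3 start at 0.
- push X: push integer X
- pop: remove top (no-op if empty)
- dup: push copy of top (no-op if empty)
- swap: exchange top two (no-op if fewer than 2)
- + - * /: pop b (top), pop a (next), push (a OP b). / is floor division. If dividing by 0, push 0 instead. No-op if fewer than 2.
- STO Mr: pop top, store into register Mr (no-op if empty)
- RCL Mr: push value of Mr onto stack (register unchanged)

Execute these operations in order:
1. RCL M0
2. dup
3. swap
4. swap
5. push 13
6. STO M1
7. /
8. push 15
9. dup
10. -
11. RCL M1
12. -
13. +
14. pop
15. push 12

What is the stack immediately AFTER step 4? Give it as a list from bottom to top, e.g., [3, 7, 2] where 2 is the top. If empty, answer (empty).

After op 1 (RCL M0): stack=[0] mem=[0,0,0,0]
After op 2 (dup): stack=[0,0] mem=[0,0,0,0]
After op 3 (swap): stack=[0,0] mem=[0,0,0,0]
After op 4 (swap): stack=[0,0] mem=[0,0,0,0]

[0, 0]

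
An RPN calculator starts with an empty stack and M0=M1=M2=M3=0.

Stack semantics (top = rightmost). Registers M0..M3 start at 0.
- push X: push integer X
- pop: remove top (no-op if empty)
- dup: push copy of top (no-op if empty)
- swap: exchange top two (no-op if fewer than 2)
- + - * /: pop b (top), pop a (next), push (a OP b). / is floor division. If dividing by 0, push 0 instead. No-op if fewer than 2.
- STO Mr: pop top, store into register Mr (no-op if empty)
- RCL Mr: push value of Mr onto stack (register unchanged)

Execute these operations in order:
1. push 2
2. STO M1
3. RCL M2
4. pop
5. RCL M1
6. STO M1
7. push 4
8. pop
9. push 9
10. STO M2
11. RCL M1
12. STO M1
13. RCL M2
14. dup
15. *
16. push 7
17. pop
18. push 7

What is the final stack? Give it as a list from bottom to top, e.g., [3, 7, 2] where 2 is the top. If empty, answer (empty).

Answer: [81, 7]

Derivation:
After op 1 (push 2): stack=[2] mem=[0,0,0,0]
After op 2 (STO M1): stack=[empty] mem=[0,2,0,0]
After op 3 (RCL M2): stack=[0] mem=[0,2,0,0]
After op 4 (pop): stack=[empty] mem=[0,2,0,0]
After op 5 (RCL M1): stack=[2] mem=[0,2,0,0]
After op 6 (STO M1): stack=[empty] mem=[0,2,0,0]
After op 7 (push 4): stack=[4] mem=[0,2,0,0]
After op 8 (pop): stack=[empty] mem=[0,2,0,0]
After op 9 (push 9): stack=[9] mem=[0,2,0,0]
After op 10 (STO M2): stack=[empty] mem=[0,2,9,0]
After op 11 (RCL M1): stack=[2] mem=[0,2,9,0]
After op 12 (STO M1): stack=[empty] mem=[0,2,9,0]
After op 13 (RCL M2): stack=[9] mem=[0,2,9,0]
After op 14 (dup): stack=[9,9] mem=[0,2,9,0]
After op 15 (*): stack=[81] mem=[0,2,9,0]
After op 16 (push 7): stack=[81,7] mem=[0,2,9,0]
After op 17 (pop): stack=[81] mem=[0,2,9,0]
After op 18 (push 7): stack=[81,7] mem=[0,2,9,0]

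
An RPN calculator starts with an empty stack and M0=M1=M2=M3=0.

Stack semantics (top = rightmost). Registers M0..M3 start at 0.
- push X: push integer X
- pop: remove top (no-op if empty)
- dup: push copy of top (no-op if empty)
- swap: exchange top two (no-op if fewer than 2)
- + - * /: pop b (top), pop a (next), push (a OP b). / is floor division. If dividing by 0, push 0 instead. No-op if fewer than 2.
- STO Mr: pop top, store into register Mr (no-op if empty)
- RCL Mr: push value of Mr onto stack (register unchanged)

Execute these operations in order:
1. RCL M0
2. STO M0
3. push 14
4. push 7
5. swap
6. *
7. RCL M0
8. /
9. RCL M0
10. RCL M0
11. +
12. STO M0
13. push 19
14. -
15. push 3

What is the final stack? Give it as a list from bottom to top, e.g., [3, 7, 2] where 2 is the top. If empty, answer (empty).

Answer: [-19, 3]

Derivation:
After op 1 (RCL M0): stack=[0] mem=[0,0,0,0]
After op 2 (STO M0): stack=[empty] mem=[0,0,0,0]
After op 3 (push 14): stack=[14] mem=[0,0,0,0]
After op 4 (push 7): stack=[14,7] mem=[0,0,0,0]
After op 5 (swap): stack=[7,14] mem=[0,0,0,0]
After op 6 (*): stack=[98] mem=[0,0,0,0]
After op 7 (RCL M0): stack=[98,0] mem=[0,0,0,0]
After op 8 (/): stack=[0] mem=[0,0,0,0]
After op 9 (RCL M0): stack=[0,0] mem=[0,0,0,0]
After op 10 (RCL M0): stack=[0,0,0] mem=[0,0,0,0]
After op 11 (+): stack=[0,0] mem=[0,0,0,0]
After op 12 (STO M0): stack=[0] mem=[0,0,0,0]
After op 13 (push 19): stack=[0,19] mem=[0,0,0,0]
After op 14 (-): stack=[-19] mem=[0,0,0,0]
After op 15 (push 3): stack=[-19,3] mem=[0,0,0,0]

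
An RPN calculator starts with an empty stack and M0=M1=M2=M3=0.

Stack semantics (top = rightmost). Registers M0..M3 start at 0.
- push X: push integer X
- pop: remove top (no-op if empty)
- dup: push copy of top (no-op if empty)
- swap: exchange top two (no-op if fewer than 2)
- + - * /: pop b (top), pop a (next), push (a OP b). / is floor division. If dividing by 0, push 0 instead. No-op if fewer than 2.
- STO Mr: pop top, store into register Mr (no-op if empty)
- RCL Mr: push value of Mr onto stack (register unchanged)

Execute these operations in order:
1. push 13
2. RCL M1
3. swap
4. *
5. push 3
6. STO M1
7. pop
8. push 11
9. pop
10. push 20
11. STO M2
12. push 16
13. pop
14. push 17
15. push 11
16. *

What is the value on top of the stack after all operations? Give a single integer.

Answer: 187

Derivation:
After op 1 (push 13): stack=[13] mem=[0,0,0,0]
After op 2 (RCL M1): stack=[13,0] mem=[0,0,0,0]
After op 3 (swap): stack=[0,13] mem=[0,0,0,0]
After op 4 (*): stack=[0] mem=[0,0,0,0]
After op 5 (push 3): stack=[0,3] mem=[0,0,0,0]
After op 6 (STO M1): stack=[0] mem=[0,3,0,0]
After op 7 (pop): stack=[empty] mem=[0,3,0,0]
After op 8 (push 11): stack=[11] mem=[0,3,0,0]
After op 9 (pop): stack=[empty] mem=[0,3,0,0]
After op 10 (push 20): stack=[20] mem=[0,3,0,0]
After op 11 (STO M2): stack=[empty] mem=[0,3,20,0]
After op 12 (push 16): stack=[16] mem=[0,3,20,0]
After op 13 (pop): stack=[empty] mem=[0,3,20,0]
After op 14 (push 17): stack=[17] mem=[0,3,20,0]
After op 15 (push 11): stack=[17,11] mem=[0,3,20,0]
After op 16 (*): stack=[187] mem=[0,3,20,0]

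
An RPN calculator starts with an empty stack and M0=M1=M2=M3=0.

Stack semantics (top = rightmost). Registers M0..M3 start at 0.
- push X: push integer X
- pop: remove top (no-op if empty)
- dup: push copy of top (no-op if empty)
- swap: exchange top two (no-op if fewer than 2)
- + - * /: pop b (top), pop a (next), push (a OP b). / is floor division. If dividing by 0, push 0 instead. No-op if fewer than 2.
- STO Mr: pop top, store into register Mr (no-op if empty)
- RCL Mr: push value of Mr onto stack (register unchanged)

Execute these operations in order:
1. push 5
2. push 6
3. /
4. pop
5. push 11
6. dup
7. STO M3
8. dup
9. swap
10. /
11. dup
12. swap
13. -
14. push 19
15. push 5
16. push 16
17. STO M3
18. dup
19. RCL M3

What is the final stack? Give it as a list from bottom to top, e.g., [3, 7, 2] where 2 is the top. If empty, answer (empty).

After op 1 (push 5): stack=[5] mem=[0,0,0,0]
After op 2 (push 6): stack=[5,6] mem=[0,0,0,0]
After op 3 (/): stack=[0] mem=[0,0,0,0]
After op 4 (pop): stack=[empty] mem=[0,0,0,0]
After op 5 (push 11): stack=[11] mem=[0,0,0,0]
After op 6 (dup): stack=[11,11] mem=[0,0,0,0]
After op 7 (STO M3): stack=[11] mem=[0,0,0,11]
After op 8 (dup): stack=[11,11] mem=[0,0,0,11]
After op 9 (swap): stack=[11,11] mem=[0,0,0,11]
After op 10 (/): stack=[1] mem=[0,0,0,11]
After op 11 (dup): stack=[1,1] mem=[0,0,0,11]
After op 12 (swap): stack=[1,1] mem=[0,0,0,11]
After op 13 (-): stack=[0] mem=[0,0,0,11]
After op 14 (push 19): stack=[0,19] mem=[0,0,0,11]
After op 15 (push 5): stack=[0,19,5] mem=[0,0,0,11]
After op 16 (push 16): stack=[0,19,5,16] mem=[0,0,0,11]
After op 17 (STO M3): stack=[0,19,5] mem=[0,0,0,16]
After op 18 (dup): stack=[0,19,5,5] mem=[0,0,0,16]
After op 19 (RCL M3): stack=[0,19,5,5,16] mem=[0,0,0,16]

Answer: [0, 19, 5, 5, 16]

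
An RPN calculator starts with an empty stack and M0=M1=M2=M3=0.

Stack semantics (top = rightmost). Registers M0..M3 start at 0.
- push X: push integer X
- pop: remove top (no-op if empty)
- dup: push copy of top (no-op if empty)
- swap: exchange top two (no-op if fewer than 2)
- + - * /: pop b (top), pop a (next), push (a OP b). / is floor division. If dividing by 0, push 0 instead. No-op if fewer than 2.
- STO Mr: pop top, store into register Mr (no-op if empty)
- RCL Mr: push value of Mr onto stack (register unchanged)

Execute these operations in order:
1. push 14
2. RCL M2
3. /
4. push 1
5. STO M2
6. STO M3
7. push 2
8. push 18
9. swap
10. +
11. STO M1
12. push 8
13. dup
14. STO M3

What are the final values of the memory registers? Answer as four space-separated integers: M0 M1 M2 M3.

After op 1 (push 14): stack=[14] mem=[0,0,0,0]
After op 2 (RCL M2): stack=[14,0] mem=[0,0,0,0]
After op 3 (/): stack=[0] mem=[0,0,0,0]
After op 4 (push 1): stack=[0,1] mem=[0,0,0,0]
After op 5 (STO M2): stack=[0] mem=[0,0,1,0]
After op 6 (STO M3): stack=[empty] mem=[0,0,1,0]
After op 7 (push 2): stack=[2] mem=[0,0,1,0]
After op 8 (push 18): stack=[2,18] mem=[0,0,1,0]
After op 9 (swap): stack=[18,2] mem=[0,0,1,0]
After op 10 (+): stack=[20] mem=[0,0,1,0]
After op 11 (STO M1): stack=[empty] mem=[0,20,1,0]
After op 12 (push 8): stack=[8] mem=[0,20,1,0]
After op 13 (dup): stack=[8,8] mem=[0,20,1,0]
After op 14 (STO M3): stack=[8] mem=[0,20,1,8]

Answer: 0 20 1 8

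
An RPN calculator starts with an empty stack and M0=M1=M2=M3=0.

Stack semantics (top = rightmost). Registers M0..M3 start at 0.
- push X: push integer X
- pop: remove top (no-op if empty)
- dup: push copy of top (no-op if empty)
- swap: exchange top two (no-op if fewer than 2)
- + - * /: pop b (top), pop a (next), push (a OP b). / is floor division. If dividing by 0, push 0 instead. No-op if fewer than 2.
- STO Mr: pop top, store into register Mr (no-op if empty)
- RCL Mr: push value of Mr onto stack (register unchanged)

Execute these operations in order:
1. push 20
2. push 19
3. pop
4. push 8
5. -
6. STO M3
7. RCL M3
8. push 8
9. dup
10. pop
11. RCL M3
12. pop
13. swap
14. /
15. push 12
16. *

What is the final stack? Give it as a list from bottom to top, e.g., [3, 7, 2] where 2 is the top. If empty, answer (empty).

Answer: [0]

Derivation:
After op 1 (push 20): stack=[20] mem=[0,0,0,0]
After op 2 (push 19): stack=[20,19] mem=[0,0,0,0]
After op 3 (pop): stack=[20] mem=[0,0,0,0]
After op 4 (push 8): stack=[20,8] mem=[0,0,0,0]
After op 5 (-): stack=[12] mem=[0,0,0,0]
After op 6 (STO M3): stack=[empty] mem=[0,0,0,12]
After op 7 (RCL M3): stack=[12] mem=[0,0,0,12]
After op 8 (push 8): stack=[12,8] mem=[0,0,0,12]
After op 9 (dup): stack=[12,8,8] mem=[0,0,0,12]
After op 10 (pop): stack=[12,8] mem=[0,0,0,12]
After op 11 (RCL M3): stack=[12,8,12] mem=[0,0,0,12]
After op 12 (pop): stack=[12,8] mem=[0,0,0,12]
After op 13 (swap): stack=[8,12] mem=[0,0,0,12]
After op 14 (/): stack=[0] mem=[0,0,0,12]
After op 15 (push 12): stack=[0,12] mem=[0,0,0,12]
After op 16 (*): stack=[0] mem=[0,0,0,12]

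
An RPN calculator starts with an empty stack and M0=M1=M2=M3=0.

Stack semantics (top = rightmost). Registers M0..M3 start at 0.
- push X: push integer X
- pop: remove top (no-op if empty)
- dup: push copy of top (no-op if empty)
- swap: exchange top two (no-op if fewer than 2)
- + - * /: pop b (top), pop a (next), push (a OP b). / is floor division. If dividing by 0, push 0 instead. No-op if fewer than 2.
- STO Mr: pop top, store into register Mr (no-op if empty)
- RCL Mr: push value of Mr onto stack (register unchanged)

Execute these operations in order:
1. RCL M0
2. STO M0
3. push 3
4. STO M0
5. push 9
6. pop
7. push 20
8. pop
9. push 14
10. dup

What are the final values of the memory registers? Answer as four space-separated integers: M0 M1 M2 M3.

Answer: 3 0 0 0

Derivation:
After op 1 (RCL M0): stack=[0] mem=[0,0,0,0]
After op 2 (STO M0): stack=[empty] mem=[0,0,0,0]
After op 3 (push 3): stack=[3] mem=[0,0,0,0]
After op 4 (STO M0): stack=[empty] mem=[3,0,0,0]
After op 5 (push 9): stack=[9] mem=[3,0,0,0]
After op 6 (pop): stack=[empty] mem=[3,0,0,0]
After op 7 (push 20): stack=[20] mem=[3,0,0,0]
After op 8 (pop): stack=[empty] mem=[3,0,0,0]
After op 9 (push 14): stack=[14] mem=[3,0,0,0]
After op 10 (dup): stack=[14,14] mem=[3,0,0,0]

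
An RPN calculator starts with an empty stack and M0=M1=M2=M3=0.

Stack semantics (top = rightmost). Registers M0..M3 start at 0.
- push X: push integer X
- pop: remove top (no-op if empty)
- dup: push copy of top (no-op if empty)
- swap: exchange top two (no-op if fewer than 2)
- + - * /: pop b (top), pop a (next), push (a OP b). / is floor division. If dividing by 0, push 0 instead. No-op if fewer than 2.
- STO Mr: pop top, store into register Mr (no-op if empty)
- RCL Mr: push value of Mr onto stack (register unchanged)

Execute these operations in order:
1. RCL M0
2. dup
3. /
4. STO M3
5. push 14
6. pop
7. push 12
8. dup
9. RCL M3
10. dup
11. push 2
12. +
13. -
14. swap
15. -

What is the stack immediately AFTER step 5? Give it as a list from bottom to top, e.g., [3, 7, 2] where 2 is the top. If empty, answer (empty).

After op 1 (RCL M0): stack=[0] mem=[0,0,0,0]
After op 2 (dup): stack=[0,0] mem=[0,0,0,0]
After op 3 (/): stack=[0] mem=[0,0,0,0]
After op 4 (STO M3): stack=[empty] mem=[0,0,0,0]
After op 5 (push 14): stack=[14] mem=[0,0,0,0]

[14]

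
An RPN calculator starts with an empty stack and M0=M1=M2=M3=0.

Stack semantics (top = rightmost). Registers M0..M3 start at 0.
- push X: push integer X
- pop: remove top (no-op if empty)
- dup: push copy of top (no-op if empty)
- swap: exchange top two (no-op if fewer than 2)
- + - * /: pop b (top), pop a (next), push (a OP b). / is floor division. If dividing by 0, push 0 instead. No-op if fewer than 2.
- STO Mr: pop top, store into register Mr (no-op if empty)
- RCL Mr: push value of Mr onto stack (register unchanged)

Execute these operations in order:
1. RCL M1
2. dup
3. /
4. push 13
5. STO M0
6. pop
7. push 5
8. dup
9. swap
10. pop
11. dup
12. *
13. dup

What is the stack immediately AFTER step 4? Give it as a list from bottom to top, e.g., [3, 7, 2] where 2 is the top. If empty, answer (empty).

After op 1 (RCL M1): stack=[0] mem=[0,0,0,0]
After op 2 (dup): stack=[0,0] mem=[0,0,0,0]
After op 3 (/): stack=[0] mem=[0,0,0,0]
After op 4 (push 13): stack=[0,13] mem=[0,0,0,0]

[0, 13]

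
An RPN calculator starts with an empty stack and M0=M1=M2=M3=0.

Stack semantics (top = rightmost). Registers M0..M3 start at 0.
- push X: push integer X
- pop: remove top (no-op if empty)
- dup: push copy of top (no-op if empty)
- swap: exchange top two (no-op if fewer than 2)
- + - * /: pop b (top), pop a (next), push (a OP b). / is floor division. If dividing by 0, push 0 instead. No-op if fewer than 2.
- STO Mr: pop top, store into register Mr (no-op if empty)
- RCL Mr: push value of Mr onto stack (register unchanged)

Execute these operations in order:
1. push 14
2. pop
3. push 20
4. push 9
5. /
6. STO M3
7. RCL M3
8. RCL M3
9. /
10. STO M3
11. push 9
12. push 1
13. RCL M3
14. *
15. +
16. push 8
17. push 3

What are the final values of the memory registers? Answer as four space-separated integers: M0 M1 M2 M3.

After op 1 (push 14): stack=[14] mem=[0,0,0,0]
After op 2 (pop): stack=[empty] mem=[0,0,0,0]
After op 3 (push 20): stack=[20] mem=[0,0,0,0]
After op 4 (push 9): stack=[20,9] mem=[0,0,0,0]
After op 5 (/): stack=[2] mem=[0,0,0,0]
After op 6 (STO M3): stack=[empty] mem=[0,0,0,2]
After op 7 (RCL M3): stack=[2] mem=[0,0,0,2]
After op 8 (RCL M3): stack=[2,2] mem=[0,0,0,2]
After op 9 (/): stack=[1] mem=[0,0,0,2]
After op 10 (STO M3): stack=[empty] mem=[0,0,0,1]
After op 11 (push 9): stack=[9] mem=[0,0,0,1]
After op 12 (push 1): stack=[9,1] mem=[0,0,0,1]
After op 13 (RCL M3): stack=[9,1,1] mem=[0,0,0,1]
After op 14 (*): stack=[9,1] mem=[0,0,0,1]
After op 15 (+): stack=[10] mem=[0,0,0,1]
After op 16 (push 8): stack=[10,8] mem=[0,0,0,1]
After op 17 (push 3): stack=[10,8,3] mem=[0,0,0,1]

Answer: 0 0 0 1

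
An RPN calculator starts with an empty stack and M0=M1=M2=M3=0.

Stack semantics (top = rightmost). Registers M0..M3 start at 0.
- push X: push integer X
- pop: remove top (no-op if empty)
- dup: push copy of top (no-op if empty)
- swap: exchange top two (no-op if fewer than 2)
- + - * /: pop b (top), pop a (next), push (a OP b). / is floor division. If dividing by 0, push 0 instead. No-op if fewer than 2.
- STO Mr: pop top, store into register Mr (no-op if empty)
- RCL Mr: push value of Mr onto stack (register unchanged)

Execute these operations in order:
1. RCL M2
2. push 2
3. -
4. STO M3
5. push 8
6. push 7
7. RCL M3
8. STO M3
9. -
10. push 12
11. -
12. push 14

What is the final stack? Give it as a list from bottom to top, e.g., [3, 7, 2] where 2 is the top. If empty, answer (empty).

After op 1 (RCL M2): stack=[0] mem=[0,0,0,0]
After op 2 (push 2): stack=[0,2] mem=[0,0,0,0]
After op 3 (-): stack=[-2] mem=[0,0,0,0]
After op 4 (STO M3): stack=[empty] mem=[0,0,0,-2]
After op 5 (push 8): stack=[8] mem=[0,0,0,-2]
After op 6 (push 7): stack=[8,7] mem=[0,0,0,-2]
After op 7 (RCL M3): stack=[8,7,-2] mem=[0,0,0,-2]
After op 8 (STO M3): stack=[8,7] mem=[0,0,0,-2]
After op 9 (-): stack=[1] mem=[0,0,0,-2]
After op 10 (push 12): stack=[1,12] mem=[0,0,0,-2]
After op 11 (-): stack=[-11] mem=[0,0,0,-2]
After op 12 (push 14): stack=[-11,14] mem=[0,0,0,-2]

Answer: [-11, 14]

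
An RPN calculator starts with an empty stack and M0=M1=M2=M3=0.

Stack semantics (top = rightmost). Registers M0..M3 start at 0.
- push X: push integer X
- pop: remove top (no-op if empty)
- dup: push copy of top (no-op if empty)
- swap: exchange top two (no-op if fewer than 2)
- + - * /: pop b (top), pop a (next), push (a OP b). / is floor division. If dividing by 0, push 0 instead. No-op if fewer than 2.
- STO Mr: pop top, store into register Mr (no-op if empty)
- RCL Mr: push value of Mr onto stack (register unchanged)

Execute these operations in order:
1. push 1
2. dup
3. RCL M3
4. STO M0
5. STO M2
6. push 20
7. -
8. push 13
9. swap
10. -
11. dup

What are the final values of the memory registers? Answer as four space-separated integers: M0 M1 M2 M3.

After op 1 (push 1): stack=[1] mem=[0,0,0,0]
After op 2 (dup): stack=[1,1] mem=[0,0,0,0]
After op 3 (RCL M3): stack=[1,1,0] mem=[0,0,0,0]
After op 4 (STO M0): stack=[1,1] mem=[0,0,0,0]
After op 5 (STO M2): stack=[1] mem=[0,0,1,0]
After op 6 (push 20): stack=[1,20] mem=[0,0,1,0]
After op 7 (-): stack=[-19] mem=[0,0,1,0]
After op 8 (push 13): stack=[-19,13] mem=[0,0,1,0]
After op 9 (swap): stack=[13,-19] mem=[0,0,1,0]
After op 10 (-): stack=[32] mem=[0,0,1,0]
After op 11 (dup): stack=[32,32] mem=[0,0,1,0]

Answer: 0 0 1 0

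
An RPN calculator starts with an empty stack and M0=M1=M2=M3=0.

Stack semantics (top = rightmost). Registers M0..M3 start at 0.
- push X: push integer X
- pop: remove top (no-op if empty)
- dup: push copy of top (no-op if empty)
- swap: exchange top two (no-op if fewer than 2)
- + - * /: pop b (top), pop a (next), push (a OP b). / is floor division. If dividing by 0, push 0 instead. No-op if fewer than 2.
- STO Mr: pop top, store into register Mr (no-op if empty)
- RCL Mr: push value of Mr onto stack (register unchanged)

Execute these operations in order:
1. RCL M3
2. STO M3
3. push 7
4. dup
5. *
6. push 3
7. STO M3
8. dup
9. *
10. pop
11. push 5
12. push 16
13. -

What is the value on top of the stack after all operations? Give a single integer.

After op 1 (RCL M3): stack=[0] mem=[0,0,0,0]
After op 2 (STO M3): stack=[empty] mem=[0,0,0,0]
After op 3 (push 7): stack=[7] mem=[0,0,0,0]
After op 4 (dup): stack=[7,7] mem=[0,0,0,0]
After op 5 (*): stack=[49] mem=[0,0,0,0]
After op 6 (push 3): stack=[49,3] mem=[0,0,0,0]
After op 7 (STO M3): stack=[49] mem=[0,0,0,3]
After op 8 (dup): stack=[49,49] mem=[0,0,0,3]
After op 9 (*): stack=[2401] mem=[0,0,0,3]
After op 10 (pop): stack=[empty] mem=[0,0,0,3]
After op 11 (push 5): stack=[5] mem=[0,0,0,3]
After op 12 (push 16): stack=[5,16] mem=[0,0,0,3]
After op 13 (-): stack=[-11] mem=[0,0,0,3]

Answer: -11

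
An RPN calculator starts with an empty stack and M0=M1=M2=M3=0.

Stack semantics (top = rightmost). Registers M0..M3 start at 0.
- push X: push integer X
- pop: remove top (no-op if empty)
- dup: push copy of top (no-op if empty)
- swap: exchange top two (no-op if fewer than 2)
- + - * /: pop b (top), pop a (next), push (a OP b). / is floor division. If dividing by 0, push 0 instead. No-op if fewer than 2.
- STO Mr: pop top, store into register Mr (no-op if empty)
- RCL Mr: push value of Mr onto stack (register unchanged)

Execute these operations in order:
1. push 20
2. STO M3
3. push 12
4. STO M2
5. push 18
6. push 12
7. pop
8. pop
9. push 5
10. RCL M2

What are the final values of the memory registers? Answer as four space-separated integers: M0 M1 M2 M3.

Answer: 0 0 12 20

Derivation:
After op 1 (push 20): stack=[20] mem=[0,0,0,0]
After op 2 (STO M3): stack=[empty] mem=[0,0,0,20]
After op 3 (push 12): stack=[12] mem=[0,0,0,20]
After op 4 (STO M2): stack=[empty] mem=[0,0,12,20]
After op 5 (push 18): stack=[18] mem=[0,0,12,20]
After op 6 (push 12): stack=[18,12] mem=[0,0,12,20]
After op 7 (pop): stack=[18] mem=[0,0,12,20]
After op 8 (pop): stack=[empty] mem=[0,0,12,20]
After op 9 (push 5): stack=[5] mem=[0,0,12,20]
After op 10 (RCL M2): stack=[5,12] mem=[0,0,12,20]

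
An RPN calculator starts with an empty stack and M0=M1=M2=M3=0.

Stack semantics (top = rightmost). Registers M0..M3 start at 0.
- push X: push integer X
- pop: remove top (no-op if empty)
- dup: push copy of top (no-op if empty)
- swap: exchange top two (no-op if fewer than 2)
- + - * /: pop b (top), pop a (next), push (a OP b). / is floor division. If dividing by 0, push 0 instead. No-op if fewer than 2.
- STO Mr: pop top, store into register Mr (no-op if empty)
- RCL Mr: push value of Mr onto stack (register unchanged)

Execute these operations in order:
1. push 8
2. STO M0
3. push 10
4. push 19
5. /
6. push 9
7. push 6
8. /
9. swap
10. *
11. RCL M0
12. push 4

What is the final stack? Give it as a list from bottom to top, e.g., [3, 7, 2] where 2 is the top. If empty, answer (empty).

Answer: [0, 8, 4]

Derivation:
After op 1 (push 8): stack=[8] mem=[0,0,0,0]
After op 2 (STO M0): stack=[empty] mem=[8,0,0,0]
After op 3 (push 10): stack=[10] mem=[8,0,0,0]
After op 4 (push 19): stack=[10,19] mem=[8,0,0,0]
After op 5 (/): stack=[0] mem=[8,0,0,0]
After op 6 (push 9): stack=[0,9] mem=[8,0,0,0]
After op 7 (push 6): stack=[0,9,6] mem=[8,0,0,0]
After op 8 (/): stack=[0,1] mem=[8,0,0,0]
After op 9 (swap): stack=[1,0] mem=[8,0,0,0]
After op 10 (*): stack=[0] mem=[8,0,0,0]
After op 11 (RCL M0): stack=[0,8] mem=[8,0,0,0]
After op 12 (push 4): stack=[0,8,4] mem=[8,0,0,0]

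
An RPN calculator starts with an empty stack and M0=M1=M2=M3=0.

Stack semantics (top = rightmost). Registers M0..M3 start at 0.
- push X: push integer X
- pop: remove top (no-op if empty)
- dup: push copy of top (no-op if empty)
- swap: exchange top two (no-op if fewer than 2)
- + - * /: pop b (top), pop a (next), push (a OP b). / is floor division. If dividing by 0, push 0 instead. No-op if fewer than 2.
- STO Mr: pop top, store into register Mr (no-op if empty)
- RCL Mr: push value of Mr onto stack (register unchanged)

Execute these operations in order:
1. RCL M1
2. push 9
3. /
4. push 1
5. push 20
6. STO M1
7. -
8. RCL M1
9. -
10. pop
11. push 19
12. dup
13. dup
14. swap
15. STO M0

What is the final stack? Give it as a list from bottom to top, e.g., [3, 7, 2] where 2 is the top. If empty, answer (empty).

After op 1 (RCL M1): stack=[0] mem=[0,0,0,0]
After op 2 (push 9): stack=[0,9] mem=[0,0,0,0]
After op 3 (/): stack=[0] mem=[0,0,0,0]
After op 4 (push 1): stack=[0,1] mem=[0,0,0,0]
After op 5 (push 20): stack=[0,1,20] mem=[0,0,0,0]
After op 6 (STO M1): stack=[0,1] mem=[0,20,0,0]
After op 7 (-): stack=[-1] mem=[0,20,0,0]
After op 8 (RCL M1): stack=[-1,20] mem=[0,20,0,0]
After op 9 (-): stack=[-21] mem=[0,20,0,0]
After op 10 (pop): stack=[empty] mem=[0,20,0,0]
After op 11 (push 19): stack=[19] mem=[0,20,0,0]
After op 12 (dup): stack=[19,19] mem=[0,20,0,0]
After op 13 (dup): stack=[19,19,19] mem=[0,20,0,0]
After op 14 (swap): stack=[19,19,19] mem=[0,20,0,0]
After op 15 (STO M0): stack=[19,19] mem=[19,20,0,0]

Answer: [19, 19]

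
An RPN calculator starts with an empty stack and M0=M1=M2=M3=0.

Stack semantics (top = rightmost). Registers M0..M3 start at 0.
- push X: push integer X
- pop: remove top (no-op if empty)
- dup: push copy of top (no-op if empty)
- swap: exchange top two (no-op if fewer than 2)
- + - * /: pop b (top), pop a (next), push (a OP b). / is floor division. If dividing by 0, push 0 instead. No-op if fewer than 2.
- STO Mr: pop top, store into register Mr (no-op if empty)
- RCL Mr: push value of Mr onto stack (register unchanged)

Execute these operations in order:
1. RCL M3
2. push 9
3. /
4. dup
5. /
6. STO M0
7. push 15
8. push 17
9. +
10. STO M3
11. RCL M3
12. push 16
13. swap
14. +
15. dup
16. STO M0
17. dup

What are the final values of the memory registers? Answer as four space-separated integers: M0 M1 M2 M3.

Answer: 48 0 0 32

Derivation:
After op 1 (RCL M3): stack=[0] mem=[0,0,0,0]
After op 2 (push 9): stack=[0,9] mem=[0,0,0,0]
After op 3 (/): stack=[0] mem=[0,0,0,0]
After op 4 (dup): stack=[0,0] mem=[0,0,0,0]
After op 5 (/): stack=[0] mem=[0,0,0,0]
After op 6 (STO M0): stack=[empty] mem=[0,0,0,0]
After op 7 (push 15): stack=[15] mem=[0,0,0,0]
After op 8 (push 17): stack=[15,17] mem=[0,0,0,0]
After op 9 (+): stack=[32] mem=[0,0,0,0]
After op 10 (STO M3): stack=[empty] mem=[0,0,0,32]
After op 11 (RCL M3): stack=[32] mem=[0,0,0,32]
After op 12 (push 16): stack=[32,16] mem=[0,0,0,32]
After op 13 (swap): stack=[16,32] mem=[0,0,0,32]
After op 14 (+): stack=[48] mem=[0,0,0,32]
After op 15 (dup): stack=[48,48] mem=[0,0,0,32]
After op 16 (STO M0): stack=[48] mem=[48,0,0,32]
After op 17 (dup): stack=[48,48] mem=[48,0,0,32]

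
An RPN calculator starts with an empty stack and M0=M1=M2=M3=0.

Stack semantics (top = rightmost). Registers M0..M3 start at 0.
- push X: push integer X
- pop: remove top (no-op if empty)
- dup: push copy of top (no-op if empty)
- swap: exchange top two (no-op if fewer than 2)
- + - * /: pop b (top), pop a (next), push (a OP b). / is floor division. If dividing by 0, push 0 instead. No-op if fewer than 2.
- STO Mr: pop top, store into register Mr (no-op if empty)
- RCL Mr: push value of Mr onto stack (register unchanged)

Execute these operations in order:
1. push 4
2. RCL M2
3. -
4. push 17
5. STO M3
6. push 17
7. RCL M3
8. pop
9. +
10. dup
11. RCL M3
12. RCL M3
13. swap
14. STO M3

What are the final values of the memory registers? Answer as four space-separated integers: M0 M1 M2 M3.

Answer: 0 0 0 17

Derivation:
After op 1 (push 4): stack=[4] mem=[0,0,0,0]
After op 2 (RCL M2): stack=[4,0] mem=[0,0,0,0]
After op 3 (-): stack=[4] mem=[0,0,0,0]
After op 4 (push 17): stack=[4,17] mem=[0,0,0,0]
After op 5 (STO M3): stack=[4] mem=[0,0,0,17]
After op 6 (push 17): stack=[4,17] mem=[0,0,0,17]
After op 7 (RCL M3): stack=[4,17,17] mem=[0,0,0,17]
After op 8 (pop): stack=[4,17] mem=[0,0,0,17]
After op 9 (+): stack=[21] mem=[0,0,0,17]
After op 10 (dup): stack=[21,21] mem=[0,0,0,17]
After op 11 (RCL M3): stack=[21,21,17] mem=[0,0,0,17]
After op 12 (RCL M3): stack=[21,21,17,17] mem=[0,0,0,17]
After op 13 (swap): stack=[21,21,17,17] mem=[0,0,0,17]
After op 14 (STO M3): stack=[21,21,17] mem=[0,0,0,17]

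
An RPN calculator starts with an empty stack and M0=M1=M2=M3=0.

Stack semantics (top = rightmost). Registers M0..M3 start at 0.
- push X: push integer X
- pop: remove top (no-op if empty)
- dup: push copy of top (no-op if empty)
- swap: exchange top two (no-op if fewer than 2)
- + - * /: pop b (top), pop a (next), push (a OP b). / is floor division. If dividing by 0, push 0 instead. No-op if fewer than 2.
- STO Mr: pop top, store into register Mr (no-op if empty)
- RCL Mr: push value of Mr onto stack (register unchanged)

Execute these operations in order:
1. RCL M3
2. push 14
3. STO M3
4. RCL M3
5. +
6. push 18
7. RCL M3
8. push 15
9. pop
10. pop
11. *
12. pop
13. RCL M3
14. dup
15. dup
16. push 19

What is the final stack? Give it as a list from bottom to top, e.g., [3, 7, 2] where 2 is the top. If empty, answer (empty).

Answer: [14, 14, 14, 19]

Derivation:
After op 1 (RCL M3): stack=[0] mem=[0,0,0,0]
After op 2 (push 14): stack=[0,14] mem=[0,0,0,0]
After op 3 (STO M3): stack=[0] mem=[0,0,0,14]
After op 4 (RCL M3): stack=[0,14] mem=[0,0,0,14]
After op 5 (+): stack=[14] mem=[0,0,0,14]
After op 6 (push 18): stack=[14,18] mem=[0,0,0,14]
After op 7 (RCL M3): stack=[14,18,14] mem=[0,0,0,14]
After op 8 (push 15): stack=[14,18,14,15] mem=[0,0,0,14]
After op 9 (pop): stack=[14,18,14] mem=[0,0,0,14]
After op 10 (pop): stack=[14,18] mem=[0,0,0,14]
After op 11 (*): stack=[252] mem=[0,0,0,14]
After op 12 (pop): stack=[empty] mem=[0,0,0,14]
After op 13 (RCL M3): stack=[14] mem=[0,0,0,14]
After op 14 (dup): stack=[14,14] mem=[0,0,0,14]
After op 15 (dup): stack=[14,14,14] mem=[0,0,0,14]
After op 16 (push 19): stack=[14,14,14,19] mem=[0,0,0,14]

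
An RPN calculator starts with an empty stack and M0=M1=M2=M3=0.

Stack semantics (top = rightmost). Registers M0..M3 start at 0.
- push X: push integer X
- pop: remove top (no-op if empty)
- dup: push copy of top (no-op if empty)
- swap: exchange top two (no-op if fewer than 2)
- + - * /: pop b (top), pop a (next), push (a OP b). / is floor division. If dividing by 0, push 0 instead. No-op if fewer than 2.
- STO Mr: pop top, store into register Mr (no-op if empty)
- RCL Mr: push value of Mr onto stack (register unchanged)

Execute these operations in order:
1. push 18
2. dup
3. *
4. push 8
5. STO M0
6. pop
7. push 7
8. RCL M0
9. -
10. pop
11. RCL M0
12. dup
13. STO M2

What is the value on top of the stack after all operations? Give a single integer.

Answer: 8

Derivation:
After op 1 (push 18): stack=[18] mem=[0,0,0,0]
After op 2 (dup): stack=[18,18] mem=[0,0,0,0]
After op 3 (*): stack=[324] mem=[0,0,0,0]
After op 4 (push 8): stack=[324,8] mem=[0,0,0,0]
After op 5 (STO M0): stack=[324] mem=[8,0,0,0]
After op 6 (pop): stack=[empty] mem=[8,0,0,0]
After op 7 (push 7): stack=[7] mem=[8,0,0,0]
After op 8 (RCL M0): stack=[7,8] mem=[8,0,0,0]
After op 9 (-): stack=[-1] mem=[8,0,0,0]
After op 10 (pop): stack=[empty] mem=[8,0,0,0]
After op 11 (RCL M0): stack=[8] mem=[8,0,0,0]
After op 12 (dup): stack=[8,8] mem=[8,0,0,0]
After op 13 (STO M2): stack=[8] mem=[8,0,8,0]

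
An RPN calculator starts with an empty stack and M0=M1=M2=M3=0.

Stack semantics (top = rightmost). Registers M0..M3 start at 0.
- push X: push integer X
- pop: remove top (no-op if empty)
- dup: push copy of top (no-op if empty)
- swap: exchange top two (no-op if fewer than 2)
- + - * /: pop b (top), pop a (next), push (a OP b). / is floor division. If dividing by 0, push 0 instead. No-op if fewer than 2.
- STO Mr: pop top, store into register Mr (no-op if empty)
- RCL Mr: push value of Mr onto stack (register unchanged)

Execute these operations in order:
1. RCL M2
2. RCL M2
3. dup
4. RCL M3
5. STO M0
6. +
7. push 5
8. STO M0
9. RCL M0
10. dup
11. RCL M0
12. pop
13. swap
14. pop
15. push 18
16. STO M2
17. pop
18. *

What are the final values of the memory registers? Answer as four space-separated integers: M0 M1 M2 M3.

After op 1 (RCL M2): stack=[0] mem=[0,0,0,0]
After op 2 (RCL M2): stack=[0,0] mem=[0,0,0,0]
After op 3 (dup): stack=[0,0,0] mem=[0,0,0,0]
After op 4 (RCL M3): stack=[0,0,0,0] mem=[0,0,0,0]
After op 5 (STO M0): stack=[0,0,0] mem=[0,0,0,0]
After op 6 (+): stack=[0,0] mem=[0,0,0,0]
After op 7 (push 5): stack=[0,0,5] mem=[0,0,0,0]
After op 8 (STO M0): stack=[0,0] mem=[5,0,0,0]
After op 9 (RCL M0): stack=[0,0,5] mem=[5,0,0,0]
After op 10 (dup): stack=[0,0,5,5] mem=[5,0,0,0]
After op 11 (RCL M0): stack=[0,0,5,5,5] mem=[5,0,0,0]
After op 12 (pop): stack=[0,0,5,5] mem=[5,0,0,0]
After op 13 (swap): stack=[0,0,5,5] mem=[5,0,0,0]
After op 14 (pop): stack=[0,0,5] mem=[5,0,0,0]
After op 15 (push 18): stack=[0,0,5,18] mem=[5,0,0,0]
After op 16 (STO M2): stack=[0,0,5] mem=[5,0,18,0]
After op 17 (pop): stack=[0,0] mem=[5,0,18,0]
After op 18 (*): stack=[0] mem=[5,0,18,0]

Answer: 5 0 18 0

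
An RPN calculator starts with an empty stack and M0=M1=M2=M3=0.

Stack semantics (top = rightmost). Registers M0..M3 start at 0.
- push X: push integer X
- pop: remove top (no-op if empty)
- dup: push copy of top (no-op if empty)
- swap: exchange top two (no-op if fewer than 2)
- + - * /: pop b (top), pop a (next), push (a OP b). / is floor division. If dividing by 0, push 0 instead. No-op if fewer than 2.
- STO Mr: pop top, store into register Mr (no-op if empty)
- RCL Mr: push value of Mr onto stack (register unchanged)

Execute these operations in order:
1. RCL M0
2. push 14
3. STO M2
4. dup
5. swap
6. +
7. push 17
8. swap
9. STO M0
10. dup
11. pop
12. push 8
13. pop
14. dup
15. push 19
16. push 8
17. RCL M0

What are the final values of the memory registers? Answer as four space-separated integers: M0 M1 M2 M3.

After op 1 (RCL M0): stack=[0] mem=[0,0,0,0]
After op 2 (push 14): stack=[0,14] mem=[0,0,0,0]
After op 3 (STO M2): stack=[0] mem=[0,0,14,0]
After op 4 (dup): stack=[0,0] mem=[0,0,14,0]
After op 5 (swap): stack=[0,0] mem=[0,0,14,0]
After op 6 (+): stack=[0] mem=[0,0,14,0]
After op 7 (push 17): stack=[0,17] mem=[0,0,14,0]
After op 8 (swap): stack=[17,0] mem=[0,0,14,0]
After op 9 (STO M0): stack=[17] mem=[0,0,14,0]
After op 10 (dup): stack=[17,17] mem=[0,0,14,0]
After op 11 (pop): stack=[17] mem=[0,0,14,0]
After op 12 (push 8): stack=[17,8] mem=[0,0,14,0]
After op 13 (pop): stack=[17] mem=[0,0,14,0]
After op 14 (dup): stack=[17,17] mem=[0,0,14,0]
After op 15 (push 19): stack=[17,17,19] mem=[0,0,14,0]
After op 16 (push 8): stack=[17,17,19,8] mem=[0,0,14,0]
After op 17 (RCL M0): stack=[17,17,19,8,0] mem=[0,0,14,0]

Answer: 0 0 14 0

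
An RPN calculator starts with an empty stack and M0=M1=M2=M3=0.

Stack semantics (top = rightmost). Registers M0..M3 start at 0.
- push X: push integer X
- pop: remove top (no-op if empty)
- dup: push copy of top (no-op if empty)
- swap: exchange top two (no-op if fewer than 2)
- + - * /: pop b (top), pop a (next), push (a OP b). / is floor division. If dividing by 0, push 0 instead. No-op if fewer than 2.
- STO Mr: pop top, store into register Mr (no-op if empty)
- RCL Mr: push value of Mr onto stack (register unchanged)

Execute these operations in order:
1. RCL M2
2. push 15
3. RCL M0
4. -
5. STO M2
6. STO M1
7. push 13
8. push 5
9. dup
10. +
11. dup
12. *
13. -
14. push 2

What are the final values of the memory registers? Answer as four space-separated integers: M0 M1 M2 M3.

After op 1 (RCL M2): stack=[0] mem=[0,0,0,0]
After op 2 (push 15): stack=[0,15] mem=[0,0,0,0]
After op 3 (RCL M0): stack=[0,15,0] mem=[0,0,0,0]
After op 4 (-): stack=[0,15] mem=[0,0,0,0]
After op 5 (STO M2): stack=[0] mem=[0,0,15,0]
After op 6 (STO M1): stack=[empty] mem=[0,0,15,0]
After op 7 (push 13): stack=[13] mem=[0,0,15,0]
After op 8 (push 5): stack=[13,5] mem=[0,0,15,0]
After op 9 (dup): stack=[13,5,5] mem=[0,0,15,0]
After op 10 (+): stack=[13,10] mem=[0,0,15,0]
After op 11 (dup): stack=[13,10,10] mem=[0,0,15,0]
After op 12 (*): stack=[13,100] mem=[0,0,15,0]
After op 13 (-): stack=[-87] mem=[0,0,15,0]
After op 14 (push 2): stack=[-87,2] mem=[0,0,15,0]

Answer: 0 0 15 0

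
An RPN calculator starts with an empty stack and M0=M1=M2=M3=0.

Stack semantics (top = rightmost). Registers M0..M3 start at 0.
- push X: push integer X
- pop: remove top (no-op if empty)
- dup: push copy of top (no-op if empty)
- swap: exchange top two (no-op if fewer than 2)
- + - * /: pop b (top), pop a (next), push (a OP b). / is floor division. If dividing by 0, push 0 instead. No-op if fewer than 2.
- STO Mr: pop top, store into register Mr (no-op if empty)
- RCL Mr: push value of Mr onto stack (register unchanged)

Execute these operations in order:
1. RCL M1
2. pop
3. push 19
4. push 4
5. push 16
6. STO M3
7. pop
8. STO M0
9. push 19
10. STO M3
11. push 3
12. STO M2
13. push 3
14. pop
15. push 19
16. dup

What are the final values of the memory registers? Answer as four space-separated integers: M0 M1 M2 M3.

After op 1 (RCL M1): stack=[0] mem=[0,0,0,0]
After op 2 (pop): stack=[empty] mem=[0,0,0,0]
After op 3 (push 19): stack=[19] mem=[0,0,0,0]
After op 4 (push 4): stack=[19,4] mem=[0,0,0,0]
After op 5 (push 16): stack=[19,4,16] mem=[0,0,0,0]
After op 6 (STO M3): stack=[19,4] mem=[0,0,0,16]
After op 7 (pop): stack=[19] mem=[0,0,0,16]
After op 8 (STO M0): stack=[empty] mem=[19,0,0,16]
After op 9 (push 19): stack=[19] mem=[19,0,0,16]
After op 10 (STO M3): stack=[empty] mem=[19,0,0,19]
After op 11 (push 3): stack=[3] mem=[19,0,0,19]
After op 12 (STO M2): stack=[empty] mem=[19,0,3,19]
After op 13 (push 3): stack=[3] mem=[19,0,3,19]
After op 14 (pop): stack=[empty] mem=[19,0,3,19]
After op 15 (push 19): stack=[19] mem=[19,0,3,19]
After op 16 (dup): stack=[19,19] mem=[19,0,3,19]

Answer: 19 0 3 19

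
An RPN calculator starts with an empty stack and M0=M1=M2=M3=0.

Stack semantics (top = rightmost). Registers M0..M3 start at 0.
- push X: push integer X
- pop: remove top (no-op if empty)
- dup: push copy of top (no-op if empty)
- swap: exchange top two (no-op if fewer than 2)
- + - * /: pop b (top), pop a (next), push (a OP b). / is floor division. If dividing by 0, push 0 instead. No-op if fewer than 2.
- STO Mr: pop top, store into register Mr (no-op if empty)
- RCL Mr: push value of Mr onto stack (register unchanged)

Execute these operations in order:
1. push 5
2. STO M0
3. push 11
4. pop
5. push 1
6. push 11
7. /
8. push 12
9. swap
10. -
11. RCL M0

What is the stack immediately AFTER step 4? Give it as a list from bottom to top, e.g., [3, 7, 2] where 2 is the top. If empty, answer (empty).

After op 1 (push 5): stack=[5] mem=[0,0,0,0]
After op 2 (STO M0): stack=[empty] mem=[5,0,0,0]
After op 3 (push 11): stack=[11] mem=[5,0,0,0]
After op 4 (pop): stack=[empty] mem=[5,0,0,0]

(empty)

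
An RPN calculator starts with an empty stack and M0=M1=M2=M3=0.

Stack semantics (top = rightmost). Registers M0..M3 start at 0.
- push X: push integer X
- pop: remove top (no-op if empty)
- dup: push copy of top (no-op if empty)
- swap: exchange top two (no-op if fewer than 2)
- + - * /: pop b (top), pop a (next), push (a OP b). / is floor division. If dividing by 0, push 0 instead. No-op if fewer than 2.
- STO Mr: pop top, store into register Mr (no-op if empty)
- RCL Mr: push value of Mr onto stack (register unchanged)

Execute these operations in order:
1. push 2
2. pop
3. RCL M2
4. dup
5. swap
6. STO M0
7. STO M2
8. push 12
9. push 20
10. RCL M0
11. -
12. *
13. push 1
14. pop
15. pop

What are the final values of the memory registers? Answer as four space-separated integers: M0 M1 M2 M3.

Answer: 0 0 0 0

Derivation:
After op 1 (push 2): stack=[2] mem=[0,0,0,0]
After op 2 (pop): stack=[empty] mem=[0,0,0,0]
After op 3 (RCL M2): stack=[0] mem=[0,0,0,0]
After op 4 (dup): stack=[0,0] mem=[0,0,0,0]
After op 5 (swap): stack=[0,0] mem=[0,0,0,0]
After op 6 (STO M0): stack=[0] mem=[0,0,0,0]
After op 7 (STO M2): stack=[empty] mem=[0,0,0,0]
After op 8 (push 12): stack=[12] mem=[0,0,0,0]
After op 9 (push 20): stack=[12,20] mem=[0,0,0,0]
After op 10 (RCL M0): stack=[12,20,0] mem=[0,0,0,0]
After op 11 (-): stack=[12,20] mem=[0,0,0,0]
After op 12 (*): stack=[240] mem=[0,0,0,0]
After op 13 (push 1): stack=[240,1] mem=[0,0,0,0]
After op 14 (pop): stack=[240] mem=[0,0,0,0]
After op 15 (pop): stack=[empty] mem=[0,0,0,0]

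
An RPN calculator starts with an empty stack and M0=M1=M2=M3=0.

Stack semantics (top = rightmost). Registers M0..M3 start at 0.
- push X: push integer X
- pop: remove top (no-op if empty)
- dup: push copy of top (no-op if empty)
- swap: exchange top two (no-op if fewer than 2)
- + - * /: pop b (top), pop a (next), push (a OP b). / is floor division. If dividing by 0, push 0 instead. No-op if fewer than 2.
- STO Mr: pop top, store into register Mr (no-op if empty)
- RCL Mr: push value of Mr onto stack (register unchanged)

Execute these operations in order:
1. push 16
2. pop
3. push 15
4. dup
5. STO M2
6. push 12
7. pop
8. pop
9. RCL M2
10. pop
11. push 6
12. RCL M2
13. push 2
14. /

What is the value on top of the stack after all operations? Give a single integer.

After op 1 (push 16): stack=[16] mem=[0,0,0,0]
After op 2 (pop): stack=[empty] mem=[0,0,0,0]
After op 3 (push 15): stack=[15] mem=[0,0,0,0]
After op 4 (dup): stack=[15,15] mem=[0,0,0,0]
After op 5 (STO M2): stack=[15] mem=[0,0,15,0]
After op 6 (push 12): stack=[15,12] mem=[0,0,15,0]
After op 7 (pop): stack=[15] mem=[0,0,15,0]
After op 8 (pop): stack=[empty] mem=[0,0,15,0]
After op 9 (RCL M2): stack=[15] mem=[0,0,15,0]
After op 10 (pop): stack=[empty] mem=[0,0,15,0]
After op 11 (push 6): stack=[6] mem=[0,0,15,0]
After op 12 (RCL M2): stack=[6,15] mem=[0,0,15,0]
After op 13 (push 2): stack=[6,15,2] mem=[0,0,15,0]
After op 14 (/): stack=[6,7] mem=[0,0,15,0]

Answer: 7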